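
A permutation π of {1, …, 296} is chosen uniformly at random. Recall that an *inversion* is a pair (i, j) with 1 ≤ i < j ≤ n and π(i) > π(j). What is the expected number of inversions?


Write X = Σ X_I over the C(296, 2) = 43660 pairs i < j, with X_I the indicator of one inversion.
There are 43660 indicators.
For each fixed pair i < j, the values π(i) and π(j) are two distinct elements of {1, …, 296} in uniformly random order; by symmetry P[π(i) > π(j)] = 1/2.
By linearity: E[X] = 43660 · (1/2) = C(296, 2) · (1/2) = 43660/2 = 21830 ≈ 21830.000.

E[X] = 21830 = 21830.000.


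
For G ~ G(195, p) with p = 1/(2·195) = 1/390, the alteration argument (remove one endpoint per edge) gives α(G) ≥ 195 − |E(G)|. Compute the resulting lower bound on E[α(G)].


E[|E(G)|] = C(195, 2)·p = 18915 · (1/390) = 97/2.
E[α(G)] ≥ n − E[|E(G)|] = 195 − 97/2 = 293/2.
Numerically: ≈ 146.5000.
(This is only a lower bound; the true E[α(G)] may be larger.)

E[α(G)] ≥ 293/2 ≈ 146.5000.


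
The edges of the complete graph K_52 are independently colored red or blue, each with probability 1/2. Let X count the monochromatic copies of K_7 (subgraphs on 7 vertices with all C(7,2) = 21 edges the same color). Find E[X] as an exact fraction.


Let X = Σ_S X_S over the C(52, 7) = 133784560 subsets S of size 7, where X_S = 1 if the K_7 on S is monochromatic.
For a fixed S, the K_7 on S has C(7, 2) = 21 edges. P[all 21 edges red] = (1/2)^21, and likewise for blue, so P[monochromatic] = 2·(1/2)^21 = 2^{1 − 21} = 1/1048576.
By linearity: E[X] = C(52, 7) · 2^{1 − 21} = 133784560 · 1/1048576 = 8361535/65536.
Numerically: E[X] ≈ 127.58690.

E[X] = C(52,7)·2^(1−C(7,2)) = 8361535/65536 ≈ 127.58690.


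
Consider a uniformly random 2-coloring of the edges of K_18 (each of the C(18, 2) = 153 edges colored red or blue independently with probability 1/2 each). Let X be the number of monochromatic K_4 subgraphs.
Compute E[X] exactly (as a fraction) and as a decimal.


Let X = Σ_S X_S over the C(18, 4) = 3060 subsets S of size 4, where X_S = 1 if the K_4 on S is monochromatic.
For a fixed S, the K_4 on S has C(4, 2) = 6 edges. P[all 6 edges red] = (1/2)^6, and likewise for blue, so P[monochromatic] = 2·(1/2)^6 = 2^{1 − 6} = 1/32.
Summing: E[X] = C(18, 4) · 2^{1 − 6} = 3060 · 1/32 = 765/8.
Numerically: E[X] ≈ 95.62500.

E[X] = C(18,4)·2^(1−C(4,2)) = 765/8 ≈ 95.62500.


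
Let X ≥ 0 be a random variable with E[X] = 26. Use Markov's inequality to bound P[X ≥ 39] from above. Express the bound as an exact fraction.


μ = E[X] = 26, a = 39.
Markov: P[X ≥ 39] ≤ μ/a = (26)/39 = 2/3.
Numerically: ≈ 0.666667.
(Since a = 39 > μ = 26.000000, the bound 2/3 is < 1 and informative.)

P[X ≥ 39] ≤ 2/3 ≈ 0.666667.


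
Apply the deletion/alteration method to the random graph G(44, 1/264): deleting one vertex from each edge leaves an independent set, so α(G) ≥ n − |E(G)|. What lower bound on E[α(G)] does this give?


E[|E(G)|] = C(44, 2)·p = 946 · (1/264) = 43/12.
E[α(G)] ≥ n − E[|E(G)|] = 44 − 43/12 = 485/12.
Numerically: ≈ 40.416667.
(This is only a lower bound; the true E[α(G)] may be larger.)

E[α(G)] ≥ 485/12 ≈ 40.416667.


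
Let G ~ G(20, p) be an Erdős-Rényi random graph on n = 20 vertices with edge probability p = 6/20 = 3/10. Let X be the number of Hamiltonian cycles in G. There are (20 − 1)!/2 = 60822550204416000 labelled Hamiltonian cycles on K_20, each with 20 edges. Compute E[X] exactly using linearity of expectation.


K_20 has (20 − 1)!/2 = 60822550204416000 labelled Hamiltonian cycles.
For each such Hamiltonian cycle H, let X_H = 1 if all 20 edges of H are present in G. Then P[X_H = 1] = p^{20} = (3/10)^{20} = 3486784401/100000000000000000000.
By linearity of expectation: E[X] = Σ_H E[X_H] = 60822550204416000 · p^{20} = 60822550204416000 · 3486784401/100000000000000000000 = 51776152168407487821/24414062500000.
Numerically: E[X] ≈ 2.12e+06.

E[X] = 60822550204416000 · (3/10)^{20} = 51776152168407487821/24414062500000 ≈ 2.12e+06.


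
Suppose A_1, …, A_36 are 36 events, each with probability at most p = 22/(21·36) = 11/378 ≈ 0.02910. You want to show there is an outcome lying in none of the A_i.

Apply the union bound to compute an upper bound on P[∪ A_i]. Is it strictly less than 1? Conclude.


Union bound: P[∪_{i=1}^{36} A_i] ≤ Σ_i P[A_i] ≤ 36·p = 36·(11/378) = 22/21.
Numerically: 22/21 ≈ 1.04762.
Is 22/21 < 1? NO.
Since the bound 22/21 is ≥ 1, the union bound is uninformative here; it does NOT by itself certify existence.

36·p = 22/21 ≈ 1.04762; existence NOT certified by the union bound.


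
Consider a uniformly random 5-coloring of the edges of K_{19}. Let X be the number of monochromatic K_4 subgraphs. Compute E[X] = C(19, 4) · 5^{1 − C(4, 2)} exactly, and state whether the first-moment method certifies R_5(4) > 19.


E[X] = C(19, 4) · 5^{1 − 6} = 3876 · 5^{−5} = 3876/3125.
As a reduced fraction: E[X] = 3876/3125 ≈ 1.240.
Is E[X] < 1? NO.
Since E[X] ≥ 1, the first-moment bound is inconclusive at n = 19; it does NOT by itself certify R_5(4) > 19.

E[X] = 3876/3125 ≈ 1.240; E[X] ≥ 1; first-moment method inconclusive here.


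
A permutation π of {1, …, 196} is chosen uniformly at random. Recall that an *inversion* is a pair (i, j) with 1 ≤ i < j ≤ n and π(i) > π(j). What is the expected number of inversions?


Write X = Σ X_I over the C(196, 2) = 19110 pairs i < j, with X_I the indicator of one inversion.
There are 19110 indicators.
For each fixed pair i < j, the values π(i) and π(j) are two distinct elements of {1, …, 196} in uniformly random order; by symmetry P[π(i) > π(j)] = 1/2.
By linearity: E[X] = 19110 · (1/2) = C(196, 2) · (1/2) = 19110/2 = 9555 ≈ 9555.0000.

E[X] = 9555 = 9555.0000.


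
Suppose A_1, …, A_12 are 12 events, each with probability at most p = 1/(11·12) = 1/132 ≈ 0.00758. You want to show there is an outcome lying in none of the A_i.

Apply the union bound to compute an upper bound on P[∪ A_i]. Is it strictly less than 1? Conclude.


Union bound: P[∪_{i=1}^{12} A_i] ≤ Σ_i P[A_i] ≤ 12·p = 12·(1/132) = 1/11.
Numerically: 1/11 ≈ 0.09091.
Is 1/11 < 1? YES.
Since P[∪ A_i] ≤ 1/11 < 1, the complement has P[∩ A_i^c] ≥ 1 − 1/11 = 10/11 > 0, so some outcome avoids every A_i.

12·p = 1/11 ≈ 0.09091; existence CERTIFIED by the union bound.


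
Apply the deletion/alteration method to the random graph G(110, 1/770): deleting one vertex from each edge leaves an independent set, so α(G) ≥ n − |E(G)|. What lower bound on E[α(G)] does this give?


E[|E(G)|] = C(110, 2)·p = 5995 · (1/770) = 109/14.
E[α(G)] ≥ n − E[|E(G)|] = 110 − 109/14 = 1431/14.
Numerically: ≈ 102.21429.
(This is only a lower bound; the true E[α(G)] may be larger.)

E[α(G)] ≥ 1431/14 ≈ 102.21429.


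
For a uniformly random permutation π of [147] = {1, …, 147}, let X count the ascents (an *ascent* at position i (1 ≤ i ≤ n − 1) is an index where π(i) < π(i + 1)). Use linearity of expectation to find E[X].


Write X = Σ X_I over i = 1, …, 146, with X_I the indicator of one ascent.
There are 146 indicators.
For each fixed i, the pair (π(i), π(i+1)) is a uniformly random ordered pair of distinct values from {1, …, 147}; by symmetry P[π(i) < π(i+1)] = 1/2.
By linearity: E[X] = 146 · (1/2) = (147 − 1) · (1/2) = 73 ≈ 73.0000.

E[X] = 73 = 73.0000.


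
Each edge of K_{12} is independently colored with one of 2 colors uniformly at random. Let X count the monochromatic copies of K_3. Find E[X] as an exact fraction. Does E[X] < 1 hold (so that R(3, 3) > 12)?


E[X] = C(12, 3) · 2^{1 − 3} = 220 · 2^{−2} = 220/4.
As a reduced fraction: E[X] = 55 ≈ 55.0000.
Is E[X] < 1? NO.
Since E[X] ≥ 1, the first-moment bound is inconclusive at n = 12; it does NOT by itself certify R(3, 3) > 12.

E[X] = 55 ≈ 55.0000; E[X] ≥ 1; first-moment method inconclusive here.


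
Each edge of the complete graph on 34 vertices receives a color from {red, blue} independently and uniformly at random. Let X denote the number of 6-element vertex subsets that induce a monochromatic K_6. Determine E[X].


Let X = Σ_S X_S over the C(34, 6) = 1344904 subsets S of size 6, where X_S = 1 if the K_6 on S is monochromatic.
For a fixed S, the K_6 on S has C(6, 2) = 15 edges. P[all 15 edges red] = (1/2)^15, and likewise for blue, so P[monochromatic] = 2·(1/2)^15 = 2^{1 − 15} = 1/16384.
By linearity of expectation: E[X] = C(34, 6) · 2^{1 − 15} = 1344904 · 1/16384 = 168113/2048.
Numerically: E[X] ≈ 82.0864.

E[X] = C(34,6)·2^(1−C(6,2)) = 168113/2048 ≈ 82.0864.


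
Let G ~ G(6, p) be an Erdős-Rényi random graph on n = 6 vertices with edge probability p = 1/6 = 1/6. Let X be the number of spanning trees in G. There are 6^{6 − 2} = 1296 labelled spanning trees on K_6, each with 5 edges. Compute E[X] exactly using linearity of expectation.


K_6 has 6^{6 − 2} = 1296 labelled spanning trees.
For each such spanning tree H, let X_H = 1 if all 5 edges of H are present in G. Then P[X_H = 1] = p^{5} = (1/6)^{5} = 1/7776.
Summing the indicators: E[X] = Σ_H E[X_H] = 1296 · p^{5} = 1296 · 1/7776 = 1/6.
Numerically: E[X] ≈ 0.16667.

E[X] = 1296 · (1/6)^{5} = 1/6 ≈ 0.16667.


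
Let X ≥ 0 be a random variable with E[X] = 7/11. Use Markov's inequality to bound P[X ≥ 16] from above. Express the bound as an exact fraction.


μ = E[X] = 7/11, a = 16.
Markov: P[X ≥ 16] ≤ μ/a = (7/11)/16 = 7/176.
Numerically: ≈ 0.039773.
(Since a = 16 > μ = 0.636364, the bound 7/176 is < 1 and informative.)

P[X ≥ 16] ≤ 7/176 ≈ 0.039773.


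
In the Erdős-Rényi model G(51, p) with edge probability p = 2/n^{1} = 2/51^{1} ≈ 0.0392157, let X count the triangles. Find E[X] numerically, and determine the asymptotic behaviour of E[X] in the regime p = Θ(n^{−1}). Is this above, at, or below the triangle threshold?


Number of potential triangles: C(51, 3) = 20825.
Each occurs with probability p³ ≈ (0.0392157)³ ≈ 6.03086294e-05.
By linearity: E[X] = C(51, 3)·p³ ≈ 20825 · 6.03086294e-05 ≈ 1.255927.
Here α = 1, so p = 2/n is exactly at the triangle threshold p ~ 1/n. Asymptotically E[X] → c³/6 = 2³/6 = 4/3 ≈ 1.333333, a bounded constant. In this regime the triangle count is asymptotically Poisson(c³/6).

E[X] ≈ 1.255927; in regime p = Θ(1/n^{1}) E[X] stays bounded (at the triangle threshold p ~ 1/n).


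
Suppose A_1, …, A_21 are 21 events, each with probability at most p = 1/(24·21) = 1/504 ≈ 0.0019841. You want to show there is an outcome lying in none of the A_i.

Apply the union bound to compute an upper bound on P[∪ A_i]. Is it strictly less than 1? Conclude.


Union bound: P[∪_{i=1}^{21} A_i] ≤ Σ_i P[A_i] ≤ 21·p = 21·(1/504) = 1/24.
Numerically: 1/24 ≈ 0.0416667.
Is 1/24 < 1? YES.
Since P[∪ A_i] ≤ 1/24 < 1, the complement has P[∩ A_i^c] ≥ 1 − 1/24 = 23/24 > 0, so some outcome avoids every A_i.

21·p = 1/24 ≈ 0.0416667; existence CERTIFIED by the union bound.


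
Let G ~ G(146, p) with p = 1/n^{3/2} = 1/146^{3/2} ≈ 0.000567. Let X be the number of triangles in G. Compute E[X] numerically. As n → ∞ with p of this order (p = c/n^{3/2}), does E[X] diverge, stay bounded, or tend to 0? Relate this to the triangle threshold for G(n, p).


Number of potential triangles: C(146, 3) = 508080.
Each occurs with probability p³ ≈ (0.000567)³ ≈ 1.82143e-10.
By linearity: E[X] = C(146, 3)·p³ ≈ 508080 · 1.82143e-10 ≈ 0.000.
Since α = 3/2 > 1, p = c/n^{3/2} = o(1/n) is below the triangle threshold p ~ 1/n. Asymptotically E[X] ~ (c³/6)·n^{3(1−α)} = (1³/6)·n^{-1.5} → 0, so by Markov's inequality G has no triangles w.h.p.

E[X] ≈ 0.000; in regime p = Θ(1/n^{3/2}) E[X] tends to 0 (below the triangle threshold p ~ 1/n).


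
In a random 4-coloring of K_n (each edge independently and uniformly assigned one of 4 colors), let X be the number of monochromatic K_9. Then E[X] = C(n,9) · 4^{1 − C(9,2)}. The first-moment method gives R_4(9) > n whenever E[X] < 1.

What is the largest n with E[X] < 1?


We need C(n, 9) · 4^{1 − 36} < 1, i.e. C(n, 9) < 4^{36 − 1} = 1180591620717411303424.
Check values of n near the boundary:
  n = 910: C(910, 9) = 1133378248346922788210; 1133378248346922788210 < 1180591620717411303424? YES
  n = 911: C(911, 9) = 1144686900492291197405; 1144686900492291197405 < 1180591620717411303424? YES
  n = 912: C(912, 9) = 1156095740032081475120; 1156095740032081475120 < 1180591620717411303424? YES
  n = 913: C(913, 9) = 1167605542753639808390; 1167605542753639808390 < 1180591620717411303424? YES
  n = 914: C(914, 9) = 1179217089587653905932; 1179217089587653905932 < 1180591620717411303424? YES
  n = 915: C(915, 9) = 1190931166636537885130; 1190931166636537885130 < 1180591620717411303424? NO
  n = 916: C(916, 9) = 1202748565202942340440; 1202748565202942340440 < 1180591620717411303424? NO
  n = 917: C(917, 9) = 1214670081818390006810; 1214670081818390006810 < 1180591620717411303424? NO
The largest n with C(n, 9) < 1180591620717411303424 is n = 914 (where E[X] = 294804272396913476483/295147905179352825856 ≈ 0.999). Hence R_4(9) > 914, i.e. R_4(9) ≥ 915.

Largest n = 914; hence R_4(9) > 914.


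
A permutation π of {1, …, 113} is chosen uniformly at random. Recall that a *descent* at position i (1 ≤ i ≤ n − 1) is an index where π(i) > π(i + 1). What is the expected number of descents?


Write X = Σ X_I over i = 1, …, 112, with X_I the indicator of one descent.
There are 112 indicators.
For each fixed i, the pair (π(i), π(i+1)) is a uniformly random ordered pair of distinct values from {1, …, 113}; by symmetry P[π(i) > π(i+1)] = 1/2.
By linearity: E[X] = 112 · (1/2) = (113 − 1) · (1/2) = 56 ≈ 56.000000.

E[X] = 56 = 56.000000.


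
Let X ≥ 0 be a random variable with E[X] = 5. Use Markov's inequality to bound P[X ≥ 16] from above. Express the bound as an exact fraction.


μ = E[X] = 5, a = 16.
Markov: P[X ≥ 16] ≤ μ/a = (5)/16 = 5/16.
Numerically: ≈ 0.312500.
(Since a = 16 > μ = 5.000000, the bound 5/16 is < 1 and informative.)

P[X ≥ 16] ≤ 5/16 ≈ 0.312500.


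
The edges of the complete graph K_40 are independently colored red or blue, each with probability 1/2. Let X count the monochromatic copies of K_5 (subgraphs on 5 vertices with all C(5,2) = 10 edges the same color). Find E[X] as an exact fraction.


Let X = Σ_S X_S over the C(40, 5) = 658008 subsets S of size 5, where X_S = 1 if the K_5 on S is monochromatic.
For a fixed S, the K_5 on S has C(5, 2) = 10 edges. P[all 10 edges red] = (1/2)^10, and likewise for blue, so P[monochromatic] = 2·(1/2)^10 = 2^{1 − 10} = 1/512.
By linearity: E[X] = C(40, 5) · 2^{1 − 10} = 658008 · 1/512 = 82251/64.
Numerically: E[X] ≈ 1285.172.

E[X] = C(40,5)·2^(1−C(5,2)) = 82251/64 ≈ 1285.172.


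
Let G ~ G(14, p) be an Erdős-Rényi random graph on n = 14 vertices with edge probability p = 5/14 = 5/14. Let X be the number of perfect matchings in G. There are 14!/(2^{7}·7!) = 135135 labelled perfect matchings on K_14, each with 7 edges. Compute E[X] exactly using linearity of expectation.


K_14 has 14!/(2^{7}·7!) = 135135 labelled perfect matchings.
For each such perfect matching H, let X_H = 1 if all 7 edges of H are present in G. Then P[X_H = 1] = p^{7} = (5/14)^{7} = 78125/105413504.
By linearity: E[X] = Σ_H E[X_H] = 135135 · p^{7} = 135135 · 78125/105413504 = 1508203125/15059072.
Numerically: E[X] ≈ 100.2.

E[X] = 135135 · (5/14)^{7} = 1508203125/15059072 ≈ 100.2.


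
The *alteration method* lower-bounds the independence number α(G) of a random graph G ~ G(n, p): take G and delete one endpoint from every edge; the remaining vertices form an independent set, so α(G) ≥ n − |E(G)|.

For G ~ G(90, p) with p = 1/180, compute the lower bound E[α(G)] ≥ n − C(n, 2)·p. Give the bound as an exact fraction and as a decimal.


E[|E(G)|] = C(90, 2)·p = 4005 · (1/180) = 89/4.
E[α(G)] ≥ n − E[|E(G)|] = 90 − 89/4 = 271/4.
Numerically: ≈ 67.7500.
(This is only a lower bound; the true E[α(G)] may be larger.)

E[α(G)] ≥ 271/4 ≈ 67.7500.


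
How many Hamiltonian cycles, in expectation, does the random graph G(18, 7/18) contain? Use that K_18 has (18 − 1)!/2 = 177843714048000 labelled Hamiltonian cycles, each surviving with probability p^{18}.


K_18 has (18 − 1)!/2 = 177843714048000 labelled Hamiltonian cycles.
For each such Hamiltonian cycle H, let X_H = 1 if all 18 edges of H are present in G. Then P[X_H = 1] = p^{18} = (7/18)^{18} = 1628413597910449/39346408075296537575424.
Summing the indicators: E[X] = Σ_H E[X_H] = 177843714048000 · p^{18} = 177843714048000 · 1628413597910449/39346408075296537575424 = 24246874921186846803875/3294258113514384.
Numerically: E[X] ≈ 7.36e+06.

E[X] = 177843714048000 · (7/18)^{18} = 24246874921186846803875/3294258113514384 ≈ 7.36e+06.


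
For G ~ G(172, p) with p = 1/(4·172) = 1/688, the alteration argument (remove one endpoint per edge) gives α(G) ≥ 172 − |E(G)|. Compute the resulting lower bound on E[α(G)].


E[|E(G)|] = C(172, 2)·p = 14706 · (1/688) = 171/8.
E[α(G)] ≥ n − E[|E(G)|] = 172 − 171/8 = 1205/8.
Numerically: ≈ 150.6250.
(This is only a lower bound; the true E[α(G)] may be larger.)

E[α(G)] ≥ 1205/8 ≈ 150.6250.


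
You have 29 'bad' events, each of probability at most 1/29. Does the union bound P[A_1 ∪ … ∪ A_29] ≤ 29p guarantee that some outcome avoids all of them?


Union bound: P[∪_{i=1}^{29} A_i] ≤ Σ_i P[A_i] ≤ 29·p = 29·(1/29) = 1.
Numerically: 1 ≈ 1.00000.
Is 1 < 1? NO.
Since the bound 1 is ≥ 1, the union bound is uninformative here; it does NOT by itself certify existence.

29·p = 1 ≈ 1.00000; existence NOT certified by the union bound.


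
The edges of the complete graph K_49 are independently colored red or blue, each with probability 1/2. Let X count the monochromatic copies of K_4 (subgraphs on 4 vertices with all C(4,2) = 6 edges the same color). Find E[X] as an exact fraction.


Let X = Σ_S X_S over the C(49, 4) = 211876 subsets S of size 4, where X_S = 1 if the K_4 on S is monochromatic.
For a fixed S, the K_4 on S has C(4, 2) = 6 edges. P[all 6 edges red] = (1/2)^6, and likewise for blue, so P[monochromatic] = 2·(1/2)^6 = 2^{1 − 6} = 1/32.
By linearity: E[X] = C(49, 4) · 2^{1 − 6} = 211876 · 1/32 = 52969/8.
Numerically: E[X] ≈ 6621.1250.

E[X] = C(49,4)·2^(1−C(4,2)) = 52969/8 ≈ 6621.1250.


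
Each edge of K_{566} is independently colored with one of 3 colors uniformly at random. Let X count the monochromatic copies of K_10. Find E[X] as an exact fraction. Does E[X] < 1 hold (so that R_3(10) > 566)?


E[X] = C(566, 10) · 3^{1 − 45} = 858376364549067965458 · 3^{−44} = 858376364549067965458/984770902183611232881.
As a reduced fraction: E[X] = 858376364549067965458/984770902183611232881 ≈ 0.871651.
Is E[X] < 1? YES.
Since E[X] < 1, there exists a 3-coloring of K_{566} with no monochromatic K_10; hence R_3(10) > 566.

E[X] = 858376364549067965458/984770902183611232881 ≈ 0.871651; E[X] < 1, so R_3(10) > 566.


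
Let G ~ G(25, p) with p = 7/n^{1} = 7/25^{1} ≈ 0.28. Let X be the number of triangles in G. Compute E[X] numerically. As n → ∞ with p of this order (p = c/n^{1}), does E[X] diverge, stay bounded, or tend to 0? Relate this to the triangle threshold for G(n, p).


Number of potential triangles: C(25, 3) = 2300.
Each occurs with probability p³ ≈ (0.28)³ ≈ 2.1952000e-02.
By linearity: E[X] = C(25, 3)·p³ ≈ 2300 · 2.1952000e-02 ≈ 50.48960.
Here α = 1, so p = 7/n is exactly at the triangle threshold p ~ 1/n. Asymptotically E[X] → c³/6 = 7³/6 = 343/6 ≈ 57.16667, a bounded constant. In this regime the triangle count is asymptotically Poisson(c³/6).

E[X] ≈ 50.48960; in regime p = Θ(1/n^{1}) E[X] stays bounded (at the triangle threshold p ~ 1/n).


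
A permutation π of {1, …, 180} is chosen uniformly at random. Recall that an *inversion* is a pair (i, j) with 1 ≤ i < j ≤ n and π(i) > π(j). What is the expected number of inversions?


Write X = Σ X_I over the C(180, 2) = 16110 pairs i < j, with X_I the indicator of one inversion.
There are 16110 indicators.
For each fixed pair i < j, the values π(i) and π(j) are two distinct elements of {1, …, 180} in uniformly random order; by symmetry P[π(i) > π(j)] = 1/2.
By linearity: E[X] = 16110 · (1/2) = C(180, 2) · (1/2) = 16110/2 = 8055 ≈ 8055.000000.

E[X] = 8055 = 8055.000000.


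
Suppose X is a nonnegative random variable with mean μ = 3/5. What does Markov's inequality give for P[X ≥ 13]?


μ = E[X] = 3/5, a = 13.
Markov: P[X ≥ 13] ≤ μ/a = (3/5)/13 = 3/65.
Numerically: ≈ 0.046.
(Since a = 13 > μ = 0.600, the bound 3/65 is < 1 and informative.)

P[X ≥ 13] ≤ 3/65 ≈ 0.046.


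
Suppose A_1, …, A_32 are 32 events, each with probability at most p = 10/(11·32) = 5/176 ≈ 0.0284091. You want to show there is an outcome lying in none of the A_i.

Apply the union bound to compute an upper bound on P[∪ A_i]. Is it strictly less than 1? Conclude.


Union bound: P[∪_{i=1}^{32} A_i] ≤ Σ_i P[A_i] ≤ 32·p = 32·(5/176) = 10/11.
Numerically: 10/11 ≈ 0.9090909.
Is 10/11 < 1? YES.
Since P[∪ A_i] ≤ 10/11 < 1, the complement has P[∩ A_i^c] ≥ 1 − 10/11 = 1/11 > 0, so some outcome avoids every A_i.

32·p = 10/11 ≈ 0.9090909; existence CERTIFIED by the union bound.


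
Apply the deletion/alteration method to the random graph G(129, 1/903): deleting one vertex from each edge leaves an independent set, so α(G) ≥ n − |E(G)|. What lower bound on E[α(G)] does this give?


E[|E(G)|] = C(129, 2)·p = 8256 · (1/903) = 64/7.
E[α(G)] ≥ n − E[|E(G)|] = 129 − 64/7 = 839/7.
Numerically: ≈ 119.8571.
(This is only a lower bound; the true E[α(G)] may be larger.)

E[α(G)] ≥ 839/7 ≈ 119.8571.


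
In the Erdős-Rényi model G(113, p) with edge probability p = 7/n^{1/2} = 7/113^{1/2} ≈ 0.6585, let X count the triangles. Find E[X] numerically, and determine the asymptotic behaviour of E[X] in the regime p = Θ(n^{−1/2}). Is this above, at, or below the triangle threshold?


Number of potential triangles: C(113, 3) = 234136.
Each occurs with probability p³ ≈ (0.6585)³ ≈ 2.855462e-01.
By linearity: E[X] = C(113, 3)·p³ ≈ 234136 · 2.855462e-01 ≈ 66856.6558.
Since α = 1/2 < 1, p = c/n^{1/2} ≫ 1/n is above the triangle threshold p ~ 1/n. Asymptotically E[X] ~ (c³/6)·n^{3(1−α)} = (7³/6)·n^{1.5} → ∞; triangles are abundant w.h.p.

E[X] ≈ 66856.6558; in regime p = Θ(1/n^{1/2}) E[X] diverges (above the triangle threshold p ~ 1/n).


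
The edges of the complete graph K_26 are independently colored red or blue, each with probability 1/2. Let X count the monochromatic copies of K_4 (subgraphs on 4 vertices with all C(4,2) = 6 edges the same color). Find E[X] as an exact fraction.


Let X = Σ_S X_S over the C(26, 4) = 14950 subsets S of size 4, where X_S = 1 if the K_4 on S is monochromatic.
For a fixed S, the K_4 on S has C(4, 2) = 6 edges. P[all 6 edges red] = (1/2)^6, and likewise for blue, so P[monochromatic] = 2·(1/2)^6 = 2^{1 − 6} = 1/32.
By linearity of expectation: E[X] = C(26, 4) · 2^{1 − 6} = 14950 · 1/32 = 7475/16.
Numerically: E[X] ≈ 467.18750.

E[X] = C(26,4)·2^(1−C(4,2)) = 7475/16 ≈ 467.18750.


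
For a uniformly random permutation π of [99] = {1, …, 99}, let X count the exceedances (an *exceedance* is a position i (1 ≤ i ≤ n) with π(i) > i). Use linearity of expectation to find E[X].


Write X = Σ_{i=1}^{99} X_i, where X_i = 1_{π(i) > i}.
For each fixed i, π(i) is uniform over {1, …, 99} (marginal of a uniform permutation), so P[π(i) > i] = (n − i)/n. Summing: Σ_{i=1}^{99} (n − i)/n = (0 + 1 + … + 98)/99 = 99(99 − 1)/(2·99) = (99 − 1)/2.
Hence E[X] = Σ_{i=1}^{99} (99 − i)/99 = 49 ≈ 49.000000.

E[X] = 49 = 49.000000.


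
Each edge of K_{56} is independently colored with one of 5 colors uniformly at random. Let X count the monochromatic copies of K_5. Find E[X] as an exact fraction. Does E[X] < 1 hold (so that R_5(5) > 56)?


E[X] = C(56, 5) · 5^{1 − 10} = 3819816 · 5^{−9} = 3819816/1953125.
As a reduced fraction: E[X] = 3819816/1953125 ≈ 1.9557.
Is E[X] < 1? NO.
Since E[X] ≥ 1, the first-moment bound is inconclusive at n = 56; it does NOT by itself certify R_5(5) > 56.

E[X] = 3819816/1953125 ≈ 1.9557; E[X] ≥ 1; first-moment method inconclusive here.


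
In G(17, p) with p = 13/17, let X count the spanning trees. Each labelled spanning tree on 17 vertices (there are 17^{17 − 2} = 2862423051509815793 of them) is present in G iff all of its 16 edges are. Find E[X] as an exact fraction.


K_17 has 17^{17 − 2} = 2862423051509815793 labelled spanning trees.
For each such spanning tree H, let X_H = 1 if all 16 edges of H are present in G. Then P[X_H = 1] = p^{16} = (13/17)^{16} = 665416609183179841/48661191875666868481.
Summing the indicators: E[X] = Σ_H E[X_H] = 2862423051509815793 · p^{16} = 2862423051509815793 · 665416609183179841/48661191875666868481 = 665416609183179841/17.
Numerically: E[X] ≈ 3.914e+16.

E[X] = 2862423051509815793 · (13/17)^{16} = 665416609183179841/17 ≈ 3.914e+16.


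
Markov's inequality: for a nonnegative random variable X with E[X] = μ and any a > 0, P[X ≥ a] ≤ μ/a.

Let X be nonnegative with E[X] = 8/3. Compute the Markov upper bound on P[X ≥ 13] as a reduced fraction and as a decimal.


μ = E[X] = 8/3, a = 13.
Markov: P[X ≥ 13] ≤ μ/a = (8/3)/13 = 8/39.
Numerically: ≈ 0.2051.
(Since a = 13 > μ = 2.6667, the bound 8/39 is < 1 and informative.)

P[X ≥ 13] ≤ 8/39 ≈ 0.2051.


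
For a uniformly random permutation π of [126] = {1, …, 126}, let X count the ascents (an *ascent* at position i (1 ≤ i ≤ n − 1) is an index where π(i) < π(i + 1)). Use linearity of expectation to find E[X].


Write X = Σ X_I over i = 1, …, 125, with X_I the indicator of one ascent.
There are 125 indicators.
For each fixed i, the pair (π(i), π(i+1)) is a uniformly random ordered pair of distinct values from {1, …, 126}; by symmetry P[π(i) < π(i+1)] = 1/2.
By linearity: E[X] = 125 · (1/2) = (126 − 1) · (1/2) = 125/2 ≈ 62.50000.

E[X] = 125/2 = 62.50000.


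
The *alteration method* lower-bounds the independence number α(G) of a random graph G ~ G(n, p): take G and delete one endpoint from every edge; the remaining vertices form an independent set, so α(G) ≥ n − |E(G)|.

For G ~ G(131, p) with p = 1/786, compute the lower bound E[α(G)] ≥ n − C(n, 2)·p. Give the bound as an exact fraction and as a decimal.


E[|E(G)|] = C(131, 2)·p = 8515 · (1/786) = 65/6.
E[α(G)] ≥ n − E[|E(G)|] = 131 − 65/6 = 721/6.
Numerically: ≈ 120.16667.
(This is only a lower bound; the true E[α(G)] may be larger.)

E[α(G)] ≥ 721/6 ≈ 120.16667.


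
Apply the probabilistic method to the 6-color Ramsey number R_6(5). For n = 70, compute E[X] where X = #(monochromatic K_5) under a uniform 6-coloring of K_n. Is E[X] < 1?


E[X] = C(70, 5) · 6^{1 − 10} = 12103014 · 6^{−9} = 12103014/10077696.
As a reduced fraction: E[X] = 2017169/1679616 ≈ 1.200970.
Is E[X] < 1? NO.
Since E[X] ≥ 1, the first-moment bound is inconclusive at n = 70; it does NOT by itself certify R_6(5) > 70.

E[X] = 2017169/1679616 ≈ 1.200970; E[X] ≥ 1; first-moment method inconclusive here.


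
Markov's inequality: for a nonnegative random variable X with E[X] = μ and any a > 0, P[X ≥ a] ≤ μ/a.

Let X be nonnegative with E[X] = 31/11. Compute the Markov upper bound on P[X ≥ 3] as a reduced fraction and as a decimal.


μ = E[X] = 31/11, a = 3.
Markov: P[X ≥ 3] ≤ μ/a = (31/11)/3 = 31/33.
Numerically: ≈ 0.939394.
(Since a = 3 > μ = 2.818182, the bound 31/33 is < 1 and informative.)

P[X ≥ 3] ≤ 31/33 ≈ 0.939394.


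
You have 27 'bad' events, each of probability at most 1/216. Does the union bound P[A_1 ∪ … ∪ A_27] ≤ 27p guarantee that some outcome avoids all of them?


Union bound: P[∪_{i=1}^{27} A_i] ≤ Σ_i P[A_i] ≤ 27·p = 27·(1/216) = 1/8.
Numerically: 1/8 ≈ 0.125.
Is 1/8 < 1? YES.
Since P[∪ A_i] ≤ 1/8 < 1, the complement has P[∩ A_i^c] ≥ 1 − 1/8 = 7/8 > 0, so some outcome avoids every A_i.

27·p = 1/8 ≈ 0.125; existence CERTIFIED by the union bound.


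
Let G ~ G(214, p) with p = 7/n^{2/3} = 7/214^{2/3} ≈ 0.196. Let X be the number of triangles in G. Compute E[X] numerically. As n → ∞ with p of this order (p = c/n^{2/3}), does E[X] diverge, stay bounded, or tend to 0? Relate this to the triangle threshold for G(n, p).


Number of potential triangles: C(214, 3) = 1610564.
Each occurs with probability p³ ≈ (0.196)³ ≈ 7.48974e-03.
By linearity: E[X] = C(214, 3)·p³ ≈ 1610564 · 7.48974e-03 ≈ 12062.701.
Since α = 2/3 < 1, p = c/n^{2/3} ≫ 1/n is above the triangle threshold p ~ 1/n. Asymptotically E[X] ~ (c³/6)·n^{3(1−α)} = (7³/6)·n^{1} → ∞; triangles are abundant w.h.p.

E[X] ≈ 12062.701; in regime p = Θ(1/n^{2/3}) E[X] diverges (above the triangle threshold p ~ 1/n).


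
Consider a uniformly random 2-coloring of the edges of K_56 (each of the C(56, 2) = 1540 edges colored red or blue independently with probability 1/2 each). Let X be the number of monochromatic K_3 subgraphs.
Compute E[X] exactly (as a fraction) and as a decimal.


Let X = Σ_S X_S over the C(56, 3) = 27720 subsets S of size 3, where X_S = 1 if the K_3 on S is monochromatic.
For a fixed S, the K_3 on S has C(3, 2) = 3 edges. P[all 3 edges red] = (1/2)^3, and likewise for blue, so P[monochromatic] = 2·(1/2)^3 = 2^{1 − 3} = 1/4.
Summing: E[X] = C(56, 3) · 2^{1 − 3} = 27720 · 1/4 = 6930.
Numerically: E[X] ≈ 6930.000000.

E[X] = C(56,3)·2^(1−C(3,2)) = 6930 ≈ 6930.000000.


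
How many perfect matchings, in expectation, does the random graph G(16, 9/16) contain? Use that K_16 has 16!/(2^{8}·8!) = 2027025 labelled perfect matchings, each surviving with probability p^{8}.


K_16 has 16!/(2^{8}·8!) = 2027025 labelled perfect matchings.
For each such perfect matching H, let X_H = 1 if all 8 edges of H are present in G. Then P[X_H = 1] = p^{8} = (9/16)^{8} = 43046721/4294967296.
By linearity: E[X] = Σ_H E[X_H] = 2027025 · p^{8} = 2027025 · 43046721/4294967296 = 87256779635025/4294967296.
Numerically: E[X] ≈ 20316.1.

E[X] = 2027025 · (9/16)^{8} = 87256779635025/4294967296 ≈ 20316.1.


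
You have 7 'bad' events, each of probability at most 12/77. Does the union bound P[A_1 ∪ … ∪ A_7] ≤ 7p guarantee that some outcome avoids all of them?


Union bound: P[∪_{i=1}^{7} A_i] ≤ Σ_i P[A_i] ≤ 7·p = 7·(12/77) = 12/11.
Numerically: 12/11 ≈ 1.09091.
Is 12/11 < 1? NO.
Since the bound 12/11 is ≥ 1, the union bound is uninformative here; it does NOT by itself certify existence.

7·p = 12/11 ≈ 1.09091; existence NOT certified by the union bound.


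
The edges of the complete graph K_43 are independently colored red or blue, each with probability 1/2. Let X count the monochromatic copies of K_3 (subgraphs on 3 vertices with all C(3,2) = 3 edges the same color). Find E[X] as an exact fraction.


Let X = Σ_S X_S over the C(43, 3) = 12341 subsets S of size 3, where X_S = 1 if the K_3 on S is monochromatic.
For a fixed S, the K_3 on S has C(3, 2) = 3 edges. P[all 3 edges red] = (1/2)^3, and likewise for blue, so P[monochromatic] = 2·(1/2)^3 = 2^{1 − 3} = 1/4.
By linearity of expectation: E[X] = C(43, 3) · 2^{1 − 3} = 12341 · 1/4 = 12341/4.
Numerically: E[X] ≈ 3085.2500.

E[X] = C(43,3)·2^(1−C(3,2)) = 12341/4 ≈ 3085.2500.


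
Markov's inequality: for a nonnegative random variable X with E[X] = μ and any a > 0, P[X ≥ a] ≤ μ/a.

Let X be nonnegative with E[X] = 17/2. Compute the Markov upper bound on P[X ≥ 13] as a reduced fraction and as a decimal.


μ = E[X] = 17/2, a = 13.
Markov: P[X ≥ 13] ≤ μ/a = (17/2)/13 = 17/26.
Numerically: ≈ 0.6538.
(Since a = 13 > μ = 8.5000, the bound 17/26 is < 1 and informative.)

P[X ≥ 13] ≤ 17/26 ≈ 0.6538.


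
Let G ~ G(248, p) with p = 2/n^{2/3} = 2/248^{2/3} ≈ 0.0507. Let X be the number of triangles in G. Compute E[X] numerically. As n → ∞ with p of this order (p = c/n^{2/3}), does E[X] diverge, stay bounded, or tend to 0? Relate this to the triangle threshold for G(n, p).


Number of potential triangles: C(248, 3) = 2511496.
Each occurs with probability p³ ≈ (0.0507)³ ≈ 1.30073e-04.
By linearity: E[X] = C(248, 3)·p³ ≈ 2511496 · 1.30073e-04 ≈ 326.677.
Since α = 2/3 < 1, p = c/n^{2/3} ≫ 1/n is above the triangle threshold p ~ 1/n. Asymptotically E[X] ~ (c³/6)·n^{3(1−α)} = (2³/6)·n^{1} → ∞; triangles are abundant w.h.p.

E[X] ≈ 326.677; in regime p = Θ(1/n^{2/3}) E[X] diverges (above the triangle threshold p ~ 1/n).


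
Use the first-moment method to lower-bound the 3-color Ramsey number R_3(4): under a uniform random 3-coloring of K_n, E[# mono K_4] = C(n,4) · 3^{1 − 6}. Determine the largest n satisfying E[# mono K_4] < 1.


We need C(n, 4) · 3^{1 − 6} < 1, i.e. C(n, 4) < 3^{6 − 1} = 243.
Check values of n near the boundary:
  n = 9: C(9, 4) = 126; 126 < 243? YES
  n = 10: C(10, 4) = 210; 210 < 243? YES
  n = 11: C(11, 4) = 330; 330 < 243? NO
  n = 12: C(12, 4) = 495; 495 < 243? NO
  n = 13: C(13, 4) = 715; 715 < 243? NO
The largest n with C(n, 4) < 243 is n = 10 (where E[X] = 70/81 ≈ 0.86420). Hence R_3(4) > 10, i.e. R_3(4) ≥ 11.

Largest n = 10; hence R_3(4) > 10.


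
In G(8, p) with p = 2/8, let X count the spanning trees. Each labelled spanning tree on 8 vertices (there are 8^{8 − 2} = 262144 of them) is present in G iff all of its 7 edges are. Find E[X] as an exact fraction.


K_8 has 8^{8 − 2} = 262144 labelled spanning trees.
For each such spanning tree H, let X_H = 1 if all 7 edges of H are present in G. Then P[X_H = 1] = p^{7} = (1/4)^{7} = 1/16384.
By linearity of expectation: E[X] = Σ_H E[X_H] = 262144 · p^{7} = 262144 · 1/16384 = 16.
Numerically: E[X] ≈ 16.

E[X] = 262144 · (1/4)^{7} = 16 ≈ 16.


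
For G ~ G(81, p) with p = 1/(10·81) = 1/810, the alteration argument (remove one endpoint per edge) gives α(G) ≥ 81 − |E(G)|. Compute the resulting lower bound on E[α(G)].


E[|E(G)|] = C(81, 2)·p = 3240 · (1/810) = 4.
E[α(G)] ≥ n − E[|E(G)|] = 81 − 4 = 77.
Numerically: ≈ 77.0000.
(This is only a lower bound; the true E[α(G)] may be larger.)

E[α(G)] ≥ 77 ≈ 77.0000.


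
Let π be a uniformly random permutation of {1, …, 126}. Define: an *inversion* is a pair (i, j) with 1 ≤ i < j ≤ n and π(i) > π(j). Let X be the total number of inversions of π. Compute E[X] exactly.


Write X = Σ X_I over the C(126, 2) = 7875 pairs i < j, with X_I the indicator of one inversion.
There are 7875 indicators.
For each fixed pair i < j, the values π(i) and π(j) are two distinct elements of {1, …, 126} in uniformly random order; by symmetry P[π(i) > π(j)] = 1/2.
By linearity: E[X] = 7875 · (1/2) = C(126, 2) · (1/2) = 7875/2 = 7875/2 ≈ 3937.5000.

E[X] = 7875/2 = 3937.5000.


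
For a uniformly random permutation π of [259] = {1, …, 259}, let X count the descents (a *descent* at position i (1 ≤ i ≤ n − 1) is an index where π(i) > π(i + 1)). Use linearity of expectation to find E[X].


Write X = Σ X_I over i = 1, …, 258, with X_I the indicator of one descent.
There are 258 indicators.
For each fixed i, the pair (π(i), π(i+1)) is a uniformly random ordered pair of distinct values from {1, …, 259}; by symmetry P[π(i) > π(i+1)] = 1/2.
By linearity: E[X] = 258 · (1/2) = (259 − 1) · (1/2) = 129 ≈ 129.0000.

E[X] = 129 = 129.0000.


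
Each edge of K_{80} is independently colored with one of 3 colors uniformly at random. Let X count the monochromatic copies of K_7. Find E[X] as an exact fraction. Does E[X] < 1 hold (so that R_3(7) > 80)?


E[X] = C(80, 7) · 3^{1 − 21} = 3176716400 · 3^{−20} = 3176716400/3486784401.
As a reduced fraction: E[X] = 3176716400/3486784401 ≈ 0.911.
Is E[X] < 1? YES.
Since E[X] < 1, there exists a 3-coloring of K_{80} with no monochromatic K_7; hence R_3(7) > 80.

E[X] = 3176716400/3486784401 ≈ 0.911; E[X] < 1, so R_3(7) > 80.


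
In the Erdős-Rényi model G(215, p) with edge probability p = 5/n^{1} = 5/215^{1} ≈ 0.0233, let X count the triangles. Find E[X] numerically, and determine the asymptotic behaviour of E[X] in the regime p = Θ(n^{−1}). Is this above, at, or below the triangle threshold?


Number of potential triangles: C(215, 3) = 1633355.
Each occurs with probability p³ ≈ (0.0233)³ ≈ 1.25775e-05.
By linearity: E[X] = C(215, 3)·p³ ≈ 1633355 · 1.25775e-05 ≈ 20.544.
Here α = 1, so p = 5/n is exactly at the triangle threshold p ~ 1/n. Asymptotically E[X] → c³/6 = 5³/6 = 125/6 ≈ 20.833, a bounded constant. In this regime the triangle count is asymptotically Poisson(c³/6).

E[X] ≈ 20.544; in regime p = Θ(1/n^{1}) E[X] stays bounded (at the triangle threshold p ~ 1/n).


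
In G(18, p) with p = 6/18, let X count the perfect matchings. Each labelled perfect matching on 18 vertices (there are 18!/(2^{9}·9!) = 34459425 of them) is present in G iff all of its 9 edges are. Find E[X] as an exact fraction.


K_18 has 18!/(2^{9}·9!) = 34459425 labelled perfect matchings.
For each such perfect matching H, let X_H = 1 if all 9 edges of H are present in G. Then P[X_H = 1] = p^{9} = (1/3)^{9} = 1/19683.
By linearity: E[X] = Σ_H E[X_H] = 34459425 · p^{9} = 34459425 · 1/19683 = 425425/243.
Numerically: E[X] ≈ 1751.

E[X] = 34459425 · (1/3)^{9} = 425425/243 ≈ 1751.


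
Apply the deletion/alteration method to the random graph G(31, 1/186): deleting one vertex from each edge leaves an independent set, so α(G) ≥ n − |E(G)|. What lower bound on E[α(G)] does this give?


E[|E(G)|] = C(31, 2)·p = 465 · (1/186) = 5/2.
E[α(G)] ≥ n − E[|E(G)|] = 31 − 5/2 = 57/2.
Numerically: ≈ 28.50000.
(This is only a lower bound; the true E[α(G)] may be larger.)

E[α(G)] ≥ 57/2 ≈ 28.50000.


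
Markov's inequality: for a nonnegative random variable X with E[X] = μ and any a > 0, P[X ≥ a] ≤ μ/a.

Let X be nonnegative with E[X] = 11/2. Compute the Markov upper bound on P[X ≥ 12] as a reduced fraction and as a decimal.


μ = E[X] = 11/2, a = 12.
Markov: P[X ≥ 12] ≤ μ/a = (11/2)/12 = 11/24.
Numerically: ≈ 0.45833.
(Since a = 12 > μ = 5.50000, the bound 11/24 is < 1 and informative.)

P[X ≥ 12] ≤ 11/24 ≈ 0.45833.


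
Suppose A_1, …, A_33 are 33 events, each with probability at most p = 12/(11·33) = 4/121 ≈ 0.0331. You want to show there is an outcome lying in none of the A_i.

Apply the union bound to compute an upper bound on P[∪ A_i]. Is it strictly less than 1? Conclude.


Union bound: P[∪_{i=1}^{33} A_i] ≤ Σ_i P[A_i] ≤ 33·p = 33·(4/121) = 12/11.
Numerically: 12/11 ≈ 1.0909.
Is 12/11 < 1? NO.
Since the bound 12/11 is ≥ 1, the union bound is uninformative here; it does NOT by itself certify existence.

33·p = 12/11 ≈ 1.0909; existence NOT certified by the union bound.


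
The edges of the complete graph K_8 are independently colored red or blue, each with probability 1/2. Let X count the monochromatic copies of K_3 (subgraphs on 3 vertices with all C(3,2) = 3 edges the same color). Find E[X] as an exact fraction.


Let X = Σ_S X_S over the C(8, 3) = 56 subsets S of size 3, where X_S = 1 if the K_3 on S is monochromatic.
For a fixed S, the K_3 on S has C(3, 2) = 3 edges. P[all 3 edges red] = (1/2)^3, and likewise for blue, so P[monochromatic] = 2·(1/2)^3 = 2^{1 − 3} = 1/4.
Summing: E[X] = C(8, 3) · 2^{1 − 3} = 56 · 1/4 = 14.
Numerically: E[X] ≈ 14.00000.

E[X] = C(8,3)·2^(1−C(3,2)) = 14 ≈ 14.00000.


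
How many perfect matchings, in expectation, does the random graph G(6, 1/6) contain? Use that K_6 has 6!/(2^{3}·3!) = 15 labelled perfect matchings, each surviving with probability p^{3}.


K_6 has 6!/(2^{3}·3!) = 15 labelled perfect matchings.
For each such perfect matching H, let X_H = 1 if all 3 edges of H are present in G. Then P[X_H = 1] = p^{3} = (1/6)^{3} = 1/216.
Summing the indicators: E[X] = Σ_H E[X_H] = 15 · p^{3} = 15 · 1/216 = 5/72.
Numerically: E[X] ≈ 0.0694444.

E[X] = 15 · (1/6)^{3} = 5/72 ≈ 0.0694444.
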